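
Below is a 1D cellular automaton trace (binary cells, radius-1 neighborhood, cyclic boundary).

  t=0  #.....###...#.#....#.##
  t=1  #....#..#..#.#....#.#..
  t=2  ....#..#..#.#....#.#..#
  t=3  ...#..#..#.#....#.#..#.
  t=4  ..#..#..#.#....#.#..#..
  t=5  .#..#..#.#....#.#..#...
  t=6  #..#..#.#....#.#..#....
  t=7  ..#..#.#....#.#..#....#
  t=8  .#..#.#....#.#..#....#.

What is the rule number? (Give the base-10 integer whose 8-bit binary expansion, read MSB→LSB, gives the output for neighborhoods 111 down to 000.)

  ### -> .   bit 7 = 0  t=0,i=7
  ##. -> #   bit 6 = 1  t=0,i=0
  #.# -> #   bit 5 = 1  t=0,i=13
  #.. -> .   bit 4 = 0  t=0,i=1
  .## -> .   bit 3 = 0  t=0,i=6
  .#. -> .   bit 2 = 0  t=0,i=12
  ..# -> #   bit 1 = 1  t=0,i=5
  ... -> .   bit 0 = 0  t=0,i=2
  bits 01100010 = 98

98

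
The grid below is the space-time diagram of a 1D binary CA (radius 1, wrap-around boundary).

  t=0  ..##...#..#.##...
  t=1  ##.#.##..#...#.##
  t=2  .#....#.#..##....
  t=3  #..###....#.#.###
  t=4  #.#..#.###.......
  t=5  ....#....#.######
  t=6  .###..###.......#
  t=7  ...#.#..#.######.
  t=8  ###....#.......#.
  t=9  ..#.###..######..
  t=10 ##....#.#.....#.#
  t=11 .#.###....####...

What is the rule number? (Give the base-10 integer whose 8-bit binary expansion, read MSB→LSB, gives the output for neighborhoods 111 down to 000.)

  ### -> .   bit 7 = 0  t=1,i=0
  ##. -> #   bit 6 = 1  t=0,i=3
  #.# -> .   bit 5 = 0  t=0,i=11
  #.. -> .   bit 4 = 0  t=0,i=4
  .## -> .   bit 3 = 0  t=0,i=2
  .#. -> .   bit 2 = 0  t=0,i=7
  ..# -> #   bit 1 = 1  t=0,i=1
  ... -> #   bit 0 = 1  t=0,i=0
  bits 01000011 = 67

67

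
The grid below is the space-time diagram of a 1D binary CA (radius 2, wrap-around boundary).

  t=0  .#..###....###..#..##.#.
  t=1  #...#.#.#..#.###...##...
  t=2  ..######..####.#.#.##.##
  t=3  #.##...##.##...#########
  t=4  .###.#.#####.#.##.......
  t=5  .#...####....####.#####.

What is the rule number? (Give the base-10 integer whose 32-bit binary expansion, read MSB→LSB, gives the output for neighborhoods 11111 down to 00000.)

451394789

  ##### -> .   bit 31 = 0  t=2,i=4
  ####. -> .   bit 30 = 0  t=2,i=6
  ###.# -> .   bit 29 = 0  t=2,i=13
  ###.. -> #   bit 28 = 1  t=0,i=6
  ##.## -> #   bit 27 = 1  t=2,i=21
  ##.#. -> .   bit 26 = 0  t=0,i=21
  ##..# -> #   bit 25 = 1  t=0,i=14
  ##... -> .   bit 24 = 0  t=0,i=7
  #.### -> #   bit 23 = 1  t=1,i=13
  #.##. -> #   bit 22 = 1  t=2,i=19
  #.#.# -> #   bit 21 = 1  t=1,i=6
  #.#.. -> .   bit 20 = 0  t=0,i=22
  #..## -> .   bit 19 = 0  t=0,i=3
  #..#. -> #   bit 18 = 1  t=0,i=0
  #...# -> #   bit 17 = 1  t=1,i=2
  #.... -> #   bit 16 = 1  t=0,i=8
  .#### -> #   bit 15 = 1  t=2,i=3
  .###. -> .   bit 14 = 0  t=0,i=5
  .##.# -> #   bit 13 = 1  t=0,i=20
  .##.. -> #   bit 12 = 1  t=1,i=20
  .#.## -> #   bit 11 = 1  t=1,i=12
  .#.#. -> #   bit 10 = 1  t=1,i=5
  .#..# -> .   bit 9 = 0  t=0,i=2
  .#... -> .   bit 8 = 0  t=1,i=1
  ..### -> #   bit 7 = 1  t=0,i=4
  ..##. -> #   bit 6 = 1  t=0,i=19
  ..#.# -> #   bit 5 = 1  t=1,i=4
  ..#.. -> .   bit 4 = 0  t=0,i=1
  ...## -> .   bit 3 = 0  t=0,i=10
  ...#. -> #   bit 2 = 1  t=1,i=3
  ....# -> .   bit 1 = 0  t=0,i=9
  ..... -> #   bit 0 = 1  t=4,i=19
  bits 00011010111001111011110011100101 = 451394789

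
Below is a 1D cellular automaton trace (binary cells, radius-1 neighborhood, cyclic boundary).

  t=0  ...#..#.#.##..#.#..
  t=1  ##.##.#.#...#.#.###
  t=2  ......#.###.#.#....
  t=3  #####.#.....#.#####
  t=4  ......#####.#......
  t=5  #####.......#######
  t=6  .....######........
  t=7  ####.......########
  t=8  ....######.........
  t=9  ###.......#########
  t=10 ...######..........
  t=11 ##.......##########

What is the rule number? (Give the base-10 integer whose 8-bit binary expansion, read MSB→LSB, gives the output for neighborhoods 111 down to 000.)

21

  nb ###: next=.  (t=1,i=0, bit7=0)
  nb ##.: next=.  (t=0,i=11, bit6=0)
  nb #.#: next=.  (t=0,i=7, bit5=0)
  nb #..: next=#  (t=0,i=4, bit4=1)
  nb .##: next=.  (t=0,i=10, bit3=0)
  nb .#.: next=#  (t=0,i=3, bit2=1)
  nb ..#: next=.  (t=0,i=2, bit1=0)
  nb ...: next=#  (t=0,i=0, bit0=1)
  bits 00010101 = 21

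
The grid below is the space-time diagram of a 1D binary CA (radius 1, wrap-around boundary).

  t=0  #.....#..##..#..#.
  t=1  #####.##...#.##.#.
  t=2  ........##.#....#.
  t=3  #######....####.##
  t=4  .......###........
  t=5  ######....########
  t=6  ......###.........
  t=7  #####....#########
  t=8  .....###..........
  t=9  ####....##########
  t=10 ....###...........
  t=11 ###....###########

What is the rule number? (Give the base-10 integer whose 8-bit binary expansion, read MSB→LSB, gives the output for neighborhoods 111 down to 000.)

21

  [7] ### => .  t=1,i=1
  [6] ##. => .  t=0,i=10
  [5] #.# => .  t=0,i=17
  [4] #.. => #  t=0,i=1
  [3] .## => .  t=0,i=9
  [2] .#. => #  t=0,i=0
  [1] ..# => .  t=0,i=5
  [0] ... => #  t=0,i=2
  bits 00010101 = 21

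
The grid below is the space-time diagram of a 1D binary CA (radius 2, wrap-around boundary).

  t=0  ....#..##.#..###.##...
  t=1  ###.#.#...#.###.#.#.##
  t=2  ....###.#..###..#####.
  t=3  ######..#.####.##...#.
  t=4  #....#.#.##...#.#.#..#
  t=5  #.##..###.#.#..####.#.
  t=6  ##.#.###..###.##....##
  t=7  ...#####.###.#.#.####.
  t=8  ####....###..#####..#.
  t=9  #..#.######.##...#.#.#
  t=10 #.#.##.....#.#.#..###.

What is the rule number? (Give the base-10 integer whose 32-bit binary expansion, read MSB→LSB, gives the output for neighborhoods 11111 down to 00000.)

415194267

  [31] ##### => .  t=1,i=0
  [30] ####. => .  t=1,i=1
  [29] ###.# => .  t=0,i=15
  [28] ###.. => #  t=2,i=13
  [27] ##.## => #  t=0,i=16
  [26] ##.#. => .  t=0,i=9
  [25] ##..# => .  t=2,i=14
  [24] ##... => .  t=0,i=19
  [23] #.### => #  t=1,i=12
  [22] #.##. => .  t=0,i=17
  [21] #.#.# => #  t=1,i=4
  [20] #.#.. => #  t=0,i=10
  [19] #..## => #  t=0,i=6
  [18] #..#. => #  t=3,i=7
  [17] #...# => #  t=1,i=8
  [16] #.... => #  t=0,i=20
  [15] .#### => .  t=1,i=21
  [14] .###. => #  t=0,i=14
  [13] .##.# => .  t=0,i=8
  [12] .##.. => #  t=0,i=18
  [11] .#.## => #  t=1,i=11
  [10] .#.#. => #  t=1,i=5
  [9] .#..# => .  t=0,i=5
  [8] .#... => .  t=1,i=7
  [7] ..### => #  t=0,i=13
  [6] ..##. => .  t=0,i=7
  [5] ..#.# => .  t=1,i=10
  [4] ..#.. => #  t=0,i=4
  [3] ...## => #  t=2,i=3
  [2] ...#. => .  t=0,i=3
  [1] ....# => #  t=0,i=2
  [0] ..... => #  t=0,i=0
  bits 00011000101111110101110010011011 = 415194267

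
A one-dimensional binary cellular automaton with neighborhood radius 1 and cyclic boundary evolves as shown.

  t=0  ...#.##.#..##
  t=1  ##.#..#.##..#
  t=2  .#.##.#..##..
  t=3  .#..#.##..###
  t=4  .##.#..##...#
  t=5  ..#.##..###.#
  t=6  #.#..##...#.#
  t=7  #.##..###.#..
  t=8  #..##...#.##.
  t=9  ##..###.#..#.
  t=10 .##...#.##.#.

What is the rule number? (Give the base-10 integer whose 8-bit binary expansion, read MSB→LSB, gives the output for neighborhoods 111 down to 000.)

  ### -> .   bit 7 = 0  t=1,i=0
  ##. -> #   bit 6 = 1  t=0,i=6
  #.# -> .   bit 5 = 0  t=0,i=4
  #.. -> #   bit 4 = 1  t=0,i=0
  .## -> .   bit 3 = 0  t=0,i=5
  .#. -> #   bit 2 = 1  t=0,i=3
  ..# -> .   bit 1 = 0  t=0,i=2
  ... -> #   bit 0 = 1  t=0,i=1
  bits 01010101 = 85

85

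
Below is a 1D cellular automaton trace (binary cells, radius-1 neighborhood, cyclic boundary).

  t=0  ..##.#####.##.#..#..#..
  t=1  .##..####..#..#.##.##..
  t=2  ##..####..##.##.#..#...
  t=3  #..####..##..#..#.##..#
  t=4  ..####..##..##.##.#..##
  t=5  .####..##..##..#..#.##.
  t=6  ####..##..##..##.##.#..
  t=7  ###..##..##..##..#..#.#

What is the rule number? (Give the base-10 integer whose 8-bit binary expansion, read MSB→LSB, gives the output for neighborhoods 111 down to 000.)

  [7] ### => #  t=0,i=6
  [6] ##. => .  t=0,i=3
  [5] #.# => .  t=0,i=4
  [4] #.. => .  t=0,i=15
  [3] .## => #  t=0,i=2
  [2] .#. => #  t=0,i=14
  [1] ..# => #  t=0,i=1
  [0] ... => .  t=0,i=0
  bits 10001110 = 142

142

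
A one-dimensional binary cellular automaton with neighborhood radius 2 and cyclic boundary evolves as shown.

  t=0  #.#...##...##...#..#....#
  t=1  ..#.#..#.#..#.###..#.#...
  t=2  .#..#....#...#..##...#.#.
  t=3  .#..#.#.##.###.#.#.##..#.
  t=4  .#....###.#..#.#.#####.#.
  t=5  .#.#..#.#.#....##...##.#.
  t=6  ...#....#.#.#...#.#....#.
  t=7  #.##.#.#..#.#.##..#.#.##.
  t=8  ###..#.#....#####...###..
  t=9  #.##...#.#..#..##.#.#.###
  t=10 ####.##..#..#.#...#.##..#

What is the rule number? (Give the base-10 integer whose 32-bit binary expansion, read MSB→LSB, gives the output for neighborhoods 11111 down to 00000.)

2054887572

  nb #####: next=.  (t=4,i=19, bit31=0)
  nb ####.: next=#  (t=4,i=20, bit30=1)
  nb ###.#: next=#  (t=3,i=13, bit29=1)
  nb ###..: next=#  (t=1,i=16, bit28=1)
  nb ##.##: next=#  (t=3,i=10, bit27=1)
  nb ##.#.: next=.  (t=0,i=1, bit26=0)
  nb ##..#: next=#  (t=1,i=17, bit25=1)
  nb ##...: next=.  (t=0,i=8, bit24=0)
  nb #.###: next=.  (t=1,i=14, bit23=0)
  nb #.##.: next=#  (t=3,i=8, bit22=1)
  nb #.#.#: next=#  (t=3,i=6, bit21=1)
  nb #.#..: next=#  (t=0,i=2, bit20=1)
  nb #..##: next=#  (t=2,i=15, bit19=1)
  nb #..#.: next=.  (t=0,i=18, bit18=0)
  nb #...#: next=#  (t=0,i=4, bit17=1)
  nb #....: next=#  (t=0,i=21, bit16=1)
  nb .####: next=.  (t=4,i=18, bit15=0)
  nb .###.: next=.  (t=1,i=15, bit14=0)
  nb .##.#: next=.  (t=0,i=0, bit13=0)
  nb .##..: next=#  (t=0,i=7, bit12=1)
  nb .#.##: next=#  (t=1,i=13, bit11=1)
  nb .#.#.: next=.  (t=1,i=3, bit10=0)
  nb .#..#: next=.  (t=0,i=17, bit9=0)
  nb .#...: next=.  (t=0,i=3, bit8=0)
  nb ..###: next=#  (t=4,i=6, bit7=1)
  nb ..##.: next=.  (t=0,i=6, bit6=0)
  nb ..#.#: next=.  (t=1,i=2, bit5=0)
  nb ..#..: next=#  (t=0,i=16, bit4=1)
  nb ...##: next=.  (t=0,i=5, bit3=0)
  nb ...#.: next=#  (t=0,i=15, bit2=1)
  nb ....#: next=.  (t=0,i=22, bit1=0)
  nb .....: next=.  (t=1,i=24, bit0=0)
  bits 01111010011110110001100010010100 = 2054887572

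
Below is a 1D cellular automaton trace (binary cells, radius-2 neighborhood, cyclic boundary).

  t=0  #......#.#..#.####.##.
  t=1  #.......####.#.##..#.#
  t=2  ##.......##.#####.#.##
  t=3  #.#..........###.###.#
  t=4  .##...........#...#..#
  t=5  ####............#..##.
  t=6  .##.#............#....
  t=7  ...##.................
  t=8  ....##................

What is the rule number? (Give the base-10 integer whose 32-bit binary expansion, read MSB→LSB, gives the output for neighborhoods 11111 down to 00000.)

  #####|#  b31=1 t=2,i=14
  ####.|#  b30=1 t=0,i=16
  ###.#|.  b29=0 t=0,i=17
  ###..|.  b28=0 t=2,i=1
  ##.##|.  b27=0 t=0,i=18
  ##.#.|#  b26=1 t=0,i=21
  ##..#|.  b25=0 t=1,i=17
  ##...|#  b24=1 t=1,i=1
  #.###|.  b23=0 t=0,i=14
  #.##.|#  b22=1 t=0,i=19
  #.#.#|#  b21=1 t=1,i=13
  #.#..|#  b20=1 t=0,i=0
  #..##|.  b19=0 t=5,i=18
  #..#.|#  b18=1 t=0,i=11
  #...#|#  b17=1 t=4,i=16
  #....|.  b16=0 t=0,i=2
  .####|#  b15=1 t=0,i=15
  .###.|#  b14=1 t=3,i=14
  .##.#|.  b13=0 t=0,i=20
  .##..|#  b12=1 t=1,i=0
  .#.##|#  b11=1 t=0,i=13
  .#.#.|#  b10=1 t=0,i=8
  .#..#|#  b9=1 t=0,i=10
  .#...|.  b8=0 t=0,i=1
  ..###|.  b7=0 t=1,i=8
  ..##.|.  b6=0 t=2,i=9
  ..#.#|.  b5=0 t=0,i=7
  ..#..|.  b4=0 t=4,i=14
  ...##|.  b3=0 t=1,i=7
  ...#.|.  b2=0 t=0,i=6
  ....#|.  b1=0 t=0,i=5
  .....|.  b0=0 t=0,i=3
  bits 11000101011101101101111000000000 = 3312901632

3312901632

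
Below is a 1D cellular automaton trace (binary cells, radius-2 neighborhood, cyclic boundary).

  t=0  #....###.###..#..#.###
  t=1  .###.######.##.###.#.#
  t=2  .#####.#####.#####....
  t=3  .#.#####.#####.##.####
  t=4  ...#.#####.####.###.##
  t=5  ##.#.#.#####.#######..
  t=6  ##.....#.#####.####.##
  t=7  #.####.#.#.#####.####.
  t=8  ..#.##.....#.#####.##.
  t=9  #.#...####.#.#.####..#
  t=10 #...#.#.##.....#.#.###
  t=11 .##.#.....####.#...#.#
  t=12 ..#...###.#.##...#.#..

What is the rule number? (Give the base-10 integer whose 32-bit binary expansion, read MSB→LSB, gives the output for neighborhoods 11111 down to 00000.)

  ##### -> #   bit 31 = 1  t=1,i=7
  ####. -> #   bit 30 = 1  t=0,i=21
  ###.# -> #   bit 29 = 1  t=0,i=7
  ###.. -> .   bit 28 = 0  t=0,i=0
  ##.## -> #   bit 27 = 1  t=0,i=8
  ##.#. -> .   bit 26 = 0  t=1,i=18
  ##..# -> #   bit 25 = 1  t=0,i=12
  ##... -> #   bit 24 = 1  t=0,i=1
  #.### -> #   bit 23 = 1  t=0,i=9
  #.##. -> .   bit 22 = 0  t=1,i=12
  #.#.# -> .   bit 21 = 0  t=1,i=19
  #.#.. -> .   bit 20 = 0  t=9,i=2
  #..## -> #   bit 19 = 1  t=5,i=21
  #..#. -> #   bit 18 = 1  t=0,i=13
  #...# -> #   bit 17 = 1  t=4,i=1
  #.... -> #   bit 16 = 1  t=0,i=2
  .#### -> .   bit 15 = 0  t=0,i=20
  .###. -> #   bit 14 = 1  t=0,i=6
  .##.# -> #   bit 13 = 1  t=1,i=13
  .##.. -> .   bit 12 = 0  t=4,i=21
  .#.## -> .   bit 11 = 0  t=0,i=18
  .#.#. -> .   bit 10 = 0  t=1,i=20
  .#..# -> #   bit 9 = 1  t=0,i=15
  .#... -> .   bit 8 = 0  t=9,i=3
  ..### -> #   bit 7 = 1  t=0,i=5
  ..##. -> #   bit 6 = 1  t=5,i=0
  ..#.# -> #   bit 5 = 1  t=0,i=17
  ..#.. -> .   bit 4 = 0  t=0,i=14
  ...## -> .   bit 3 = 0  t=0,i=4
  ...#. -> .   bit 2 = 0  t=4,i=2
  ....# -> #   bit 1 = 1  t=0,i=3
  ..... -> #   bit 0 = 1  t=2,i=20
  bits 11101011100011110110001011100011 = 3952042723

3952042723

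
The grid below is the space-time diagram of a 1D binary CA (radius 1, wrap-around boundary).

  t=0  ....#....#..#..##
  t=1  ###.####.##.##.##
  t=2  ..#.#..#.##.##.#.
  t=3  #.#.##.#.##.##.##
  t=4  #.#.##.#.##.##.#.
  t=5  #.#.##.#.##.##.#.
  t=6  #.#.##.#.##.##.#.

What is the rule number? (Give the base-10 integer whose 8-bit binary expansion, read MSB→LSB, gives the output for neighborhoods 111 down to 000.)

  [7] ### => .  t=1,i=0
  [6] ##. => #  t=0,i=16
  [5] #.# => .  t=1,i=3
  [4] #.. => #  t=0,i=0
  [3] .## => #  t=0,i=15
  [2] .#. => #  t=0,i=4
  [1] ..# => .  t=0,i=3
  [0] ... => #  t=0,i=1
  bits 01011101 = 93

93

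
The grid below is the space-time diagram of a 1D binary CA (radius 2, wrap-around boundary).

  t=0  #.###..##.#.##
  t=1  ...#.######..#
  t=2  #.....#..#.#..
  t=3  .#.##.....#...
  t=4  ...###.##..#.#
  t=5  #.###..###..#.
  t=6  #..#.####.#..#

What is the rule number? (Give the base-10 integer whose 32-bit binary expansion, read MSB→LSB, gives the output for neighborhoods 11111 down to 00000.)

1198061003

  nb #####: next=.  (t=1,i=7, bit31=0)
  nb ####.: next=#  (t=1,i=9, bit30=1)
  nb ###.#: next=.  (t=0,i=0, bit29=0)
  nb ###..: next=.  (t=0,i=4, bit28=0)
  nb ##.##: next=.  (t=0,i=1, bit27=0)
  nb ##.#.: next=#  (t=0,i=9, bit26=1)
  nb ##..#: next=#  (t=0,i=5, bit25=1)
  nb ##...: next=#  (t=3,i=5, bit24=1)
  nb #.###: next=.  (t=0,i=2, bit23=0)
  nb #.##.: next=#  (t=3,i=3, bit22=1)
  nb #.#.#: next=#  (t=0,i=10, bit21=1)
  nb #.#..: next=.  (t=2,i=11, bit20=0)
  nb #..##: next=#  (t=0,i=6, bit19=1)
  nb #..#.: next=.  (t=1,i=12, bit18=0)
  nb #...#: next=.  (t=1,i=1, bit17=0)
  nb #....: next=.  (t=2,i=2, bit16=0)
  nb .####: next=#  (t=1,i=6, bit15=1)
  nb .###.: next=#  (t=0,i=3, bit14=1)
  nb .##.#: next=#  (t=0,i=8, bit13=1)
  nb .##..: next=#  (t=3,i=4, bit12=1)
  nb .#.##: next=.  (t=0,i=11, bit11=0)
  nb .#.#.: next=#  (t=2,i=10, bit10=1)
  nb .#..#: next=.  (t=2,i=7, bit9=0)
  nb .#...: next=#  (t=1,i=0, bit8=1)
  nb ..###: next=#  (t=4,i=3, bit7=1)
  nb ..##.: next=#  (t=0,i=7, bit6=1)
  nb ..#.#: next=.  (t=1,i=3, bit5=0)
  nb ..#..: next=.  (t=1,i=13, bit4=0)
  nb ...##: next=#  (t=4,i=2, bit3=1)
  nb ...#.: next=.  (t=1,i=2, bit2=0)
  nb ....#: next=#  (t=2,i=4, bit1=1)
  nb .....: next=#  (t=2,i=3, bit0=1)
  bits 01000111011010001111010111001011 = 1198061003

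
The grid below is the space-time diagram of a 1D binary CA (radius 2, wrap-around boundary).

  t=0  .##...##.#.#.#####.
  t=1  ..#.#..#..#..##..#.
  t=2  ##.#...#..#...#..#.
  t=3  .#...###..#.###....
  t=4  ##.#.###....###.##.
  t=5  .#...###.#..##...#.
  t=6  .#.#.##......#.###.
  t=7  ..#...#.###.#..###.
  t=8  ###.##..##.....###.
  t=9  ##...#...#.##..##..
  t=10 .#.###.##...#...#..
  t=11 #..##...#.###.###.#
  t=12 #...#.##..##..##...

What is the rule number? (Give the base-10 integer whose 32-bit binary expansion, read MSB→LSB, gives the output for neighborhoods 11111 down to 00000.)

  [31] ##### => .  t=0,i=15
  [30] ####. => .  t=0,i=16
  [29] ###.# => .  t=4,i=14
  [28] ###.. => #  t=0,i=17
  [27] ##.## => .  t=4,i=15
  [26] ##.#. => .  t=0,i=8
  [25] ##..# => .  t=0,i=18
  [24] ##... => .  t=0,i=3
  [23] #.### => #  t=0,i=13
  [22] #.##. => .  t=2,i=0
  [21] #.#.# => .  t=0,i=9
  [20] #.#.. => .  t=1,i=4
  [19] #..## => .  t=0,i=0
  [18] #..#. => .  t=1,i=6
  [17] #...# => #  t=0,i=4
  [16] #.... => #  t=3,i=16
  [15] .#### => #  t=0,i=14
  [14] .###. => #  t=3,i=6
  [13] .##.# => #  t=0,i=7
  [12] .##.. => #  t=0,i=2
  [11] .#.## => .  t=0,i=12
  [10] .#.#. => #  t=0,i=10
  [9] .#..# => .  t=1,i=5
  [8] .#... => .  t=1,i=18
  [7] ..### => #  t=3,i=5
  [6] ..##. => .  t=0,i=1
  [5] ..#.# => .  t=1,i=2
  [4] ..#.. => #  t=1,i=7
  [3] ...## => .  t=0,i=5
  [2] ...#. => #  t=1,i=1
  [1] ....# => .  t=3,i=18
  [0] ..... => #  t=3,i=17
  bits 00010000100000111111010010010101 = 277083285

277083285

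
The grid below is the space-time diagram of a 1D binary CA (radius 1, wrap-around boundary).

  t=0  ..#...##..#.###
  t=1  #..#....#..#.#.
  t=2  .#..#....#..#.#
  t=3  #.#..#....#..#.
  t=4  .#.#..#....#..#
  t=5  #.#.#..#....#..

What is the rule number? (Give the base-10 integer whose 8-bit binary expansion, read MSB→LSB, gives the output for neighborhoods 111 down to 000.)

  [7] ### => #  t=0,i=13
  [6] ##. => .  t=0,i=7
  [5] #.# => #  t=0,i=11
  [4] #.. => #  t=0,i=0
  [3] .## => .  t=0,i=6
  [2] .#. => .  t=0,i=2
  [1] ..# => .  t=0,i=1
  [0] ... => .  t=0,i=4
  bits 10110000 = 176

176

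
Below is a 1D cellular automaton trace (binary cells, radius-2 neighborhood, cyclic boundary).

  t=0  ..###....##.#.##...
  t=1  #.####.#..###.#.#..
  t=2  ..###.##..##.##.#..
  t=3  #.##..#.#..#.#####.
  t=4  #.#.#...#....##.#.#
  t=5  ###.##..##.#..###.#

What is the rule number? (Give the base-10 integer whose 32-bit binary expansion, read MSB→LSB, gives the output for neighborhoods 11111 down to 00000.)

  ##### -> .   bit 31 = 0  t=3,i=15
  ####. -> #   bit 30 = 1  t=1,i=4
  ###.# -> .   bit 29 = 0  t=1,i=5
  ###.. -> #   bit 28 = 1  t=0,i=4
  ##.## -> .   bit 27 = 0  t=2,i=5
  ##.#. -> #   bit 26 = 1  t=0,i=11
  ##..# -> #   bit 25 = 1  t=2,i=8
  ##... -> #   bit 24 = 1  t=0,i=5
  #.### -> #   bit 23 = 1  t=1,i=2
  #.##. -> #   bit 22 = 1  t=0,i=14
  #.#.# -> #   bit 21 = 1  t=0,i=12
  #.#.. -> #   bit 20 = 1  t=1,i=7
  #..## -> .   bit 19 = 0  t=1,i=9
  #..#. -> .   bit 18 = 0  t=1,i=18
  #...# -> .   bit 17 = 0  t=4,i=6
  #.... -> .   bit 16 = 0  t=0,i=6
  .#### -> #   bit 15 = 1  t=1,i=3
  .###. -> #   bit 14 = 1  t=0,i=3
  .##.# -> #   bit 13 = 1  t=0,i=10
  .##.. -> .   bit 12 = 0  t=0,i=15
  .#.## -> .   bit 11 = 0  t=0,i=13
  .#.#. -> .   bit 10 = 0  t=1,i=15
  .#..# -> .   bit 9 = 0  t=1,i=8
  .#... -> #   bit 8 = 1  t=2,i=17
  ..### -> #   bit 7 = 1  t=0,i=2
  ..##. -> .   bit 6 = 0  t=0,i=9
  ..#.# -> .   bit 5 = 0  t=1,i=0
  ..#.. -> #   bit 4 = 1  t=4,i=8
  ...## -> .   bit 3 = 0  t=0,i=1
  ...#. -> .   bit 2 = 0  t=4,i=7
  ....# -> #   bit 1 = 1  t=0,i=0
  ..... -> .   bit 0 = 0  t=0,i=18
  bits 01010111111100001110000110010010 = 1475404178

1475404178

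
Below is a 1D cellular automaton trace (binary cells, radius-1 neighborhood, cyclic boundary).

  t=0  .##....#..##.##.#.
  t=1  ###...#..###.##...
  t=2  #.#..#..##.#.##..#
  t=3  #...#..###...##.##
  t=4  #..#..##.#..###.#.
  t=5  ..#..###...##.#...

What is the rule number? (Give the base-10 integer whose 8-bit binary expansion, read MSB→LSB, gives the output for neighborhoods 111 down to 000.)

  [7] ### => .  t=1,i=1
  [6] ##. => #  t=0,i=2
  [5] #.# => .  t=0,i=12
  [4] #.. => .  t=0,i=3
  [3] .## => #  t=0,i=1
  [2] .#. => .  t=0,i=7
  [1] ..# => #  t=0,i=0
  [0] ... => .  t=0,i=4
  bits 01001010 = 74

74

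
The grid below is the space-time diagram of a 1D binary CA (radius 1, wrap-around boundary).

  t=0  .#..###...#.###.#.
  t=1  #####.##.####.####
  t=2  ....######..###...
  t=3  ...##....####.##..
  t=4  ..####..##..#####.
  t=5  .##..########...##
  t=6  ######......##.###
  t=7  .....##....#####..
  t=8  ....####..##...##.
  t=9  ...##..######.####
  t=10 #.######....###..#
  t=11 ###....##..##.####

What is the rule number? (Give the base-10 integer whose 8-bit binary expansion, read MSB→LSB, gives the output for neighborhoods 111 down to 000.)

126

  ### -> .   bit 7 = 0  t=0,i=5
  ##. -> #   bit 6 = 1  t=0,i=6
  #.# -> #   bit 5 = 1  t=0,i=11
  #.. -> #   bit 4 = 1  t=0,i=2
  .## -> #   bit 3 = 1  t=0,i=4
  .#. -> #   bit 2 = 1  t=0,i=1
  ..# -> #   bit 1 = 1  t=0,i=0
  ... -> .   bit 0 = 0  t=0,i=8
  bits 01111110 = 126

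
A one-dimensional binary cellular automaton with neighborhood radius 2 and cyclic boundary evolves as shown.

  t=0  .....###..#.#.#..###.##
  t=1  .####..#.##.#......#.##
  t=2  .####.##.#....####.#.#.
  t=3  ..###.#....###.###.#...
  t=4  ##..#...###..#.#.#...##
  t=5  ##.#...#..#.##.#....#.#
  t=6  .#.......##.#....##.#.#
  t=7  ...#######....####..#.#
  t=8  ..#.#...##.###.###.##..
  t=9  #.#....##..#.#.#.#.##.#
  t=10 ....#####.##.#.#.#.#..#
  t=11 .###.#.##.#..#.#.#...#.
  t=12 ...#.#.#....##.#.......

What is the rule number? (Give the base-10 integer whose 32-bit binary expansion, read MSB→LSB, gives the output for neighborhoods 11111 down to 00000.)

1894092907

  [31] ##### => .  t=7,i=5
  [30] ####. => #  t=1,i=3
  [29] ###.# => #  t=0,i=19
  [28] ###.. => #  t=0,i=7
  [27] ##.## => .  t=0,i=20
  [26] ##.#. => .  t=1,i=11
  [25] ##..# => .  t=0,i=8
  [24] ##... => .  t=0,i=0
  [23] #.### => #  t=1,i=1
  [22] #.##. => #  t=0,i=21
  [21] #.#.# => #  t=0,i=12
  [20] #.#.. => .  t=0,i=14
  [19] #..## => .  t=0,i=16
  [18] #..#. => #  t=0,i=9
  [17] #...# => .  t=4,i=6
  [16] #.... => #  t=0,i=1
  [15] .#### => #  t=1,i=2
  [14] .###. => .  t=0,i=6
  [13] .##.# => .  t=1,i=10
  [12] .##.. => #  t=0,i=22
  [11] .#.## => .  t=1,i=8
  [10] .#.#. => .  t=0,i=11
  [9] .#..# => .  t=0,i=15
  [8] .#... => .  t=1,i=13
  [7] ..### => .  t=0,i=5
  [6] ..##. => #  t=6,i=9
  [5] ..#.# => #  t=0,i=10
  [4] ..#.. => .  t=4,i=4
  [3] ...## => #  t=0,i=4
  [2] ...#. => .  t=1,i=18
  [1] ....# => #  t=0,i=3
  [0] ..... => #  t=0,i=2
  bits 01110000111001011001000001101011 = 1894092907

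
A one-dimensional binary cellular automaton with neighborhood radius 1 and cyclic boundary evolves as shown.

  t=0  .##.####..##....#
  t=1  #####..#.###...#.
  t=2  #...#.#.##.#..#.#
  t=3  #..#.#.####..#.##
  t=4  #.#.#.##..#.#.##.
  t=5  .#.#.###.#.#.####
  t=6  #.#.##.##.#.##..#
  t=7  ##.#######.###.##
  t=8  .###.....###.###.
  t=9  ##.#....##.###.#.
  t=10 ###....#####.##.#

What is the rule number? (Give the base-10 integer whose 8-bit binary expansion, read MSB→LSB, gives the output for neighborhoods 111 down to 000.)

  [7] ### => .  t=0,i=5
  [6] ##. => #  t=0,i=2
  [5] #.# => #  t=0,i=0
  [4] #.. => .  t=0,i=8
  [3] .## => #  t=0,i=1
  [2] .#. => .  t=0,i=16
  [1] ..# => #  t=0,i=9
  [0] ... => .  t=0,i=13
  bits 01101010 = 106

106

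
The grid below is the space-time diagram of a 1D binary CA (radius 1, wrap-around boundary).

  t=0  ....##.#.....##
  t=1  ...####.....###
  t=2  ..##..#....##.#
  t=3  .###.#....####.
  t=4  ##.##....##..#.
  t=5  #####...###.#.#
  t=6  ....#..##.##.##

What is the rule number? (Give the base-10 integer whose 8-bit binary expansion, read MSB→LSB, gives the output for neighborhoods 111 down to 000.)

  ###|.  b7=0 t=1,i=4
  ##.|#  b6=1 t=0,i=5
  #.#|#  b5=1 t=0,i=6
  #..|.  b4=0 t=0,i=0
  .##|#  b3=1 t=0,i=4
  .#.|.  b2=0 t=0,i=7
  ..#|#  b1=1 t=0,i=3
  ...|.  b0=0 t=0,i=1
  bits 01101010 = 106

106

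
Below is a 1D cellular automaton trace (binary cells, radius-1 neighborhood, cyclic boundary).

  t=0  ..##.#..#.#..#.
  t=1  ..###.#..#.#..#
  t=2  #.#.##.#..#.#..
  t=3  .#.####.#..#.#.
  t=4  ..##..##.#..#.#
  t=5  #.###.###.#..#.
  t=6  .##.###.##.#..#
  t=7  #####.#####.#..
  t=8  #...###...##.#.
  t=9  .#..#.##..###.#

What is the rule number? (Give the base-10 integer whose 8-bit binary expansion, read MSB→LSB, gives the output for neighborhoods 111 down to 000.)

  ###|.  b7=0 t=1,i=3
  ##.|#  b6=1 t=0,i=3
  #.#|#  b5=1 t=0,i=4
  #..|#  b4=1 t=0,i=6
  .##|#  b3=1 t=0,i=2
  .#.|.  b2=0 t=0,i=5
  ..#|.  b1=0 t=0,i=1
  ...|.  b0=0 t=0,i=0
  bits 01111000 = 120

120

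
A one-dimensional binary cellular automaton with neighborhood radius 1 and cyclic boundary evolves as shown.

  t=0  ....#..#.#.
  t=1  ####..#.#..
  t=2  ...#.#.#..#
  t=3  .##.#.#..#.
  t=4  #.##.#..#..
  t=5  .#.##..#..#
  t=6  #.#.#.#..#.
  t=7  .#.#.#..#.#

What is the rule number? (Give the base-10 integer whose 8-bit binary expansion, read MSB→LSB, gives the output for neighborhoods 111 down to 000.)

  ###|.  b7=0 t=1,i=1
  ##.|#  b6=1 t=1,i=3
  #.#|#  b5=1 t=0,i=8
  #..|.  b4=0 t=0,i=5
  .##|.  b3=0 t=1,i=0
  .#.|.  b2=0 t=0,i=4
  ..#|#  b1=1 t=0,i=3
  ...|#  b0=1 t=0,i=0
  bits 01100011 = 99

99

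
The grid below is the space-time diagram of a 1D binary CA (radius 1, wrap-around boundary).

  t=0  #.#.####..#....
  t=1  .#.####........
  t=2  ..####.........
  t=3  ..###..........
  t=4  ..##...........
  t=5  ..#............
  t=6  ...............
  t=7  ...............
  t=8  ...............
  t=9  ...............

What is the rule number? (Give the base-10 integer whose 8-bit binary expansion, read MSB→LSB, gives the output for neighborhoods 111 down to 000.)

168

  ###|#  b7=1 t=0,i=5
  ##.|.  b6=0 t=0,i=7
  #.#|#  b5=1 t=0,i=1
  #..|.  b4=0 t=0,i=8
  .##|#  b3=1 t=0,i=4
  .#.|.  b2=0 t=0,i=0
  ..#|.  b1=0 t=0,i=9
  ...|.  b0=0 t=0,i=12
  bits 10101000 = 168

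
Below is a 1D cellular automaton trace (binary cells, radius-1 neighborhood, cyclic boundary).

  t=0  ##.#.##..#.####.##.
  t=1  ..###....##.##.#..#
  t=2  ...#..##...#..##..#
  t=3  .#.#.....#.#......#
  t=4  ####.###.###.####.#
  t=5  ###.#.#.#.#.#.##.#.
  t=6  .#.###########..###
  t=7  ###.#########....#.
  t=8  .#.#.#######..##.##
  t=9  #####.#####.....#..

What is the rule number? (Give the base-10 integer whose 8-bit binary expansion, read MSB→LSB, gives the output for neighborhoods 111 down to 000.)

  nb ###: next=#  (t=0,i=12, bit7=1)
  nb ##.: next=.  (t=0,i=1, bit6=0)
  nb #.#: next=#  (t=0,i=2, bit5=1)
  nb #..: next=.  (t=0,i=7, bit4=0)
  nb .##: next=.  (t=0,i=0, bit3=0)
  nb .#.: next=#  (t=0,i=3, bit2=1)
  nb ..#: next=.  (t=0,i=8, bit1=0)
  nb ...: next=#  (t=1,i=6, bit0=1)
  bits 10100101 = 165

165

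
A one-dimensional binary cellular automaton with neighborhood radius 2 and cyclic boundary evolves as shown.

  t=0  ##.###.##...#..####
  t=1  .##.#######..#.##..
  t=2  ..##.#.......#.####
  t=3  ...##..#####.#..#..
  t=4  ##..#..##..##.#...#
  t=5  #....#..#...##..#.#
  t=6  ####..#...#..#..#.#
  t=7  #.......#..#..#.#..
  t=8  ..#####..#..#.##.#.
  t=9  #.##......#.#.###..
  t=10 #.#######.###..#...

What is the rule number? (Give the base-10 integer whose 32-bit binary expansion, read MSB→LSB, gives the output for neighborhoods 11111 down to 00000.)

761525923

  nb #####: next=.  (t=0,i=17, bit31=0)
  nb ####.: next=.  (t=0,i=0, bit30=0)
  nb ###.#: next=#  (t=0,i=1, bit29=1)
  nb ###..: next=.  (t=1,i=10, bit28=0)
  nb ##.##: next=#  (t=0,i=2, bit27=1)
  nb ##.#.: next=#  (t=2,i=4, bit26=1)
  nb ##..#: next=.  (t=1,i=11, bit25=0)
  nb ##...: next=#  (t=0,i=9, bit24=1)
  nb #.###: next=.  (t=0,i=3, bit23=0)
  nb #.##.: next=#  (t=0,i=7, bit22=1)
  nb #.#.#: next=#  (t=9,i=12, bit21=1)
  nb #.#..: next=.  (t=2,i=5, bit20=0)
  nb #..##: next=.  (t=0,i=14, bit19=0)
  nb #..#.: next=.  (t=1,i=12, bit18=0)
  nb #...#: next=#  (t=0,i=10, bit17=1)
  nb #....: next=#  (t=2,i=7, bit16=1)
  nb .####: next=#  (t=0,i=16, bit15=1)
  nb .###.: next=#  (t=0,i=4, bit14=1)
  nb .##.#: next=#  (t=1,i=2, bit13=1)
  nb .##..: next=#  (t=0,i=8, bit12=1)
  nb .#.##: next=.  (t=1,i=14, bit11=0)
  nb .#.#.: next=#  (t=7,i=15, bit10=1)
  nb .#..#: next=#  (t=0,i=13, bit9=1)
  nb .#...: next=.  (t=2,i=6, bit8=0)
  nb ..###: next=#  (t=0,i=15, bit7=1)
  nb ..##.: next=.  (t=1,i=1, bit6=0)
  nb ..#.#: next=#  (t=1,i=13, bit5=1)
  nb ..#..: next=.  (t=0,i=12, bit4=0)
  nb ...##: next=.  (t=1,i=0, bit3=0)
  nb ...#.: next=.  (t=0,i=11, bit2=0)
  nb ....#: next=#  (t=2,i=11, bit1=1)
  nb .....: next=#  (t=2,i=8, bit0=1)
  bits 00101101011000111111011010100011 = 761525923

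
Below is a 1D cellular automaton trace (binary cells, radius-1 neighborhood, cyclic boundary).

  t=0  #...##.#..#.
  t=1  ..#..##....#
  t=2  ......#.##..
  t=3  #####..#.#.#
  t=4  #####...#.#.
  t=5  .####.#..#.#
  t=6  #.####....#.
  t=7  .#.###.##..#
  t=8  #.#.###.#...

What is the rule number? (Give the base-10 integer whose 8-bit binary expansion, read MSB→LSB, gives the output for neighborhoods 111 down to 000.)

225

  [7] ### => #  t=3,i=0
  [6] ##. => #  t=0,i=5
  [5] #.# => #  t=0,i=6
  [4] #.. => .  t=0,i=1
  [3] .## => .  t=0,i=4
  [2] .#. => .  t=0,i=0
  [1] ..# => .  t=0,i=3
  [0] ... => #  t=0,i=2
  bits 11100001 = 225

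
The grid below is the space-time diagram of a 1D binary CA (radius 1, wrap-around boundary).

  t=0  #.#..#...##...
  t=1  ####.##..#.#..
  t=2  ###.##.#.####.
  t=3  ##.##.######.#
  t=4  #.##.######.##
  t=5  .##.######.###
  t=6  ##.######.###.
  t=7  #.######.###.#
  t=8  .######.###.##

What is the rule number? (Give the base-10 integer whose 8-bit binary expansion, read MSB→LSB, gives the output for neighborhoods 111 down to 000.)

  ### -> #   bit 7 = 1  t=1,i=1
  ##. -> .   bit 6 = 0  t=0,i=10
  #.# -> #   bit 5 = 1  t=0,i=1
  #.. -> #   bit 4 = 1  t=0,i=3
  .## -> #   bit 3 = 1  t=0,i=9
  .#. -> #   bit 2 = 1  t=0,i=0
  ..# -> .   bit 1 = 0  t=0,i=4
  ... -> .   bit 0 = 0  t=0,i=7
  bits 10111100 = 188

188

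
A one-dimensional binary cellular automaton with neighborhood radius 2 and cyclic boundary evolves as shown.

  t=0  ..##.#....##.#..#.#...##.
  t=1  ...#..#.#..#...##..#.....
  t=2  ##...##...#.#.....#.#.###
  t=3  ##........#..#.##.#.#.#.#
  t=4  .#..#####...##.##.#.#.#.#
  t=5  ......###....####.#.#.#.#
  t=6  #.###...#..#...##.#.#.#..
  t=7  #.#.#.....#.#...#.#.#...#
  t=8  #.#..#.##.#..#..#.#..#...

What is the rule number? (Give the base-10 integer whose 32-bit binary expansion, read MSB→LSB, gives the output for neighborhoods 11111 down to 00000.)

4175700259

  #####|#  b31=1 t=2,i=24
  ####.|#  b30=1 t=2,i=0
  ###.#|#  b29=1 t=5,i=16
  ###..|#  b28=1 t=2,i=1
  ##.##|#  b27=1 t=4,i=14
  ##.#.|.  b26=0 t=0,i=4
  ##..#|.  b25=0 t=1,i=17
  ##...|.  b24=0 t=0,i=24
  #.###|#  b23=1 t=2,i=22
  #.##.|#  b22=1 t=3,i=15
  #.#.#|#  b21=1 t=2,i=20
  #.#..|.  b20=0 t=0,i=5
  #..##|.  b19=0 t=4,i=3
  #..#.|#  b18=1 t=0,i=15
  #...#|.  b17=0 t=0,i=0
  #....|.  b16=0 t=0,i=7
  .####|.  b15=0 t=2,i=23
  .###.|.  b14=0 t=3,i=0
  .##.#|#  b13=1 t=0,i=3
  .##..|.  b12=0 t=0,i=23
  .#.##|.  b11=0 t=2,i=21
  .#.#.|.  b10=0 t=0,i=17
  .#..#|.  b9=0 t=0,i=14
  .#...|#  b8=1 t=0,i=6
  ..###|.  b7=0 t=4,i=4
  ..##.|.  b6=0 t=0,i=2
  ..#.#|#  b5=1 t=0,i=16
  ..#..|.  b4=0 t=1,i=3
  ...##|.  b3=0 t=0,i=1
  ...#.|.  b2=0 t=1,i=2
  ....#|#  b1=1 t=0,i=8
  .....|#  b0=1 t=1,i=0
  bits 11111000111001000010000100100011 = 4175700259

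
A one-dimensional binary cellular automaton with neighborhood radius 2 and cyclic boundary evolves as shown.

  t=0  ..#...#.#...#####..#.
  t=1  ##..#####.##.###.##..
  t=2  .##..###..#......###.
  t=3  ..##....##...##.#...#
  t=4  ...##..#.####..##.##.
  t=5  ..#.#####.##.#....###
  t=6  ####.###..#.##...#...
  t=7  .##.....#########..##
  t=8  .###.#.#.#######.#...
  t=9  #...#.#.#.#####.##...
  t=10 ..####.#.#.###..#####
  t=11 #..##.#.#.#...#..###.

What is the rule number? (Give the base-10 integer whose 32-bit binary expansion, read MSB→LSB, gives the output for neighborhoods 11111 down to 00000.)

  #####|#  b31=1 t=0,i=14
  ####.|#  b30=1 t=0,i=15
  ###.#|.  b29=0 t=1,i=8
  ###..|.  b28=0 t=0,i=16
  ##.##|.  b27=0 t=1,i=9
  ##.#.|#  b26=1 t=3,i=15
  ##..#|#  b25=1 t=0,i=17
  ##...|#  b24=1 t=3,i=4
  #.###|.  b23=0 t=1,i=13
  #.##.|#  b22=1 t=1,i=10
  #.#.#|.  b21=0 t=8,i=5
  #.#..|#  b20=1 t=0,i=8
  #..##|.  b19=0 t=1,i=3
  #..#.|#  b18=1 t=0,i=18
  #...#|#  b17=1 t=0,i=0
  #....|.  b16=0 t=2,i=12
  .####|#  b15=1 t=0,i=13
  .###.|.  b14=0 t=1,i=14
  .##.#|.  b13=0 t=1,i=11
  .##..|#  b12=1 t=1,i=1
  .#.##|#  b11=1 t=4,i=8
  .#.#.|#  b10=1 t=0,i=7
  .#..#|.  b9=0 t=3,i=0
  .#...|.  b8=0 t=0,i=3
  ..###|.  b7=0 t=0,i=12
  ..##.|.  b6=0 t=1,i=0
  ..#.#|#  b5=1 t=0,i=6
  ..#..|.  b4=0 t=0,i=2
  ...##|#  b3=1 t=0,i=11
  ...#.|#  b2=1 t=0,i=1
  ....#|.  b1=0 t=2,i=15
  .....|#  b0=1 t=2,i=13
  bits 11000111010101101001110000101101 = 3344342061

3344342061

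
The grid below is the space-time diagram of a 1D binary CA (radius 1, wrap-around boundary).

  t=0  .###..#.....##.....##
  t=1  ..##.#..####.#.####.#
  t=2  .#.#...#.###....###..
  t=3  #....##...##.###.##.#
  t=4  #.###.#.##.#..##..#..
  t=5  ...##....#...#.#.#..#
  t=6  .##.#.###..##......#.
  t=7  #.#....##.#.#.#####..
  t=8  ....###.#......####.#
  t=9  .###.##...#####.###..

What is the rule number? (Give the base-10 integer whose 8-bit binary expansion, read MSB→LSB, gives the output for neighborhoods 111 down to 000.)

  ### -> #   bit 7 = 1  t=0,i=2
  ##. -> #   bit 6 = 1  t=0,i=3
  #.# -> .   bit 5 = 0  t=0,i=0
  #.. -> .   bit 4 = 0  t=0,i=4
  .## -> .   bit 3 = 0  t=0,i=1
  .#. -> .   bit 2 = 0  t=0,i=6
  ..# -> #   bit 1 = 1  t=0,i=5
  ... -> #   bit 0 = 1  t=0,i=8
  bits 11000011 = 195

195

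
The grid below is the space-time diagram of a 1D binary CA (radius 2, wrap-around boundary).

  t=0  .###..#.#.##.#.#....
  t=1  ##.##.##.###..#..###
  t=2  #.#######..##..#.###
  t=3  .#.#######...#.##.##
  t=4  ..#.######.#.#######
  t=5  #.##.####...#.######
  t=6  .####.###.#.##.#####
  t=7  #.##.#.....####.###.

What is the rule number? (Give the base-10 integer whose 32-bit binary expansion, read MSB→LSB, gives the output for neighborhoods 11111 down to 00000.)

3661868715

  ##### -> #   bit 31 = 1  t=1,i=19
  ####. -> #   bit 30 = 1  t=1,i=0
  ###.# -> .   bit 29 = 0  t=1,i=1
  ###.. -> #   bit 28 = 1  t=0,i=3
  ##.## -> #   bit 27 = 1  t=1,i=2
  ##.#. -> .   bit 26 = 0  t=0,i=12
  ##..# -> #   bit 25 = 1  t=0,i=4
  ##... -> .   bit 24 = 0  t=3,i=10
  #.### -> .   bit 23 = 0  t=1,i=9
  #.##. -> #   bit 22 = 1  t=0,i=10
  #.#.# -> .   bit 21 = 0  t=0,i=8
  #.#.. -> .   bit 20 = 0  t=0,i=15
  #..## -> .   bit 19 = 0  t=1,i=16
  #..#. -> .   bit 18 = 0  t=0,i=5
  #...# -> #   bit 17 = 1  t=3,i=11
  #.... -> #   bit 16 = 1  t=0,i=17
  .#### -> #   bit 15 = 1  t=1,i=18
  .###. -> .   bit 14 = 0  t=0,i=2
  .##.# -> #   bit 13 = 1  t=0,i=11
  .##.. -> .   bit 12 = 0  t=2,i=12
  .#.## -> #   bit 11 = 1  t=0,i=9
  .#.#. -> #   bit 10 = 1  t=0,i=7
  .#..# -> #   bit 9 = 1  t=1,i=15
  .#... -> .   bit 8 = 0  t=0,i=16
  ..### -> #   bit 7 = 1  t=0,i=1
  ..##. -> .   bit 6 = 0  t=2,i=11
  ..#.# -> #   bit 5 = 1  t=0,i=6
  ..#.. -> .   bit 4 = 0  t=1,i=14
  ...## -> #   bit 3 = 1  t=0,i=0
  ...#. -> .   bit 2 = 0  t=3,i=12
  ....# -> #   bit 1 = 1  t=0,i=19
  ..... -> #   bit 0 = 1  t=0,i=18
  bits 11011010010000111010111010101011 = 3661868715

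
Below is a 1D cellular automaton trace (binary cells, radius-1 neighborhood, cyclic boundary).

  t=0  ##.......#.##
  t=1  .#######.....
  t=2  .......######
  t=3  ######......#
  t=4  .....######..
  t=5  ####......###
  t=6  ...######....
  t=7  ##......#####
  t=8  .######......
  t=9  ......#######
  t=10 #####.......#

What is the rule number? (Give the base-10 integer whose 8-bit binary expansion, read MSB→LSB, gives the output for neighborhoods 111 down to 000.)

81

  ###|.  b7=0 t=0,i=0
  ##.|#  b6=1 t=0,i=1
  #.#|.  b5=0 t=0,i=10
  #..|#  b4=1 t=0,i=2
  .##|.  b3=0 t=0,i=11
  .#.|.  b2=0 t=0,i=9
  ..#|.  b1=0 t=0,i=8
  ...|#  b0=1 t=0,i=3
  bits 01010001 = 81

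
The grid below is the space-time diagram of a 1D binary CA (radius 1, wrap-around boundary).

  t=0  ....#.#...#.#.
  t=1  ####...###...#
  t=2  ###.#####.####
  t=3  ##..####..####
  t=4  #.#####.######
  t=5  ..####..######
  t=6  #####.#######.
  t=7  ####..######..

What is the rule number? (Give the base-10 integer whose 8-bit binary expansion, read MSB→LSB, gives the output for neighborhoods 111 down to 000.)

155

  [7] ### => #  t=1,i=0
  [6] ##. => .  t=1,i=3
  [5] #.# => .  t=0,i=5
  [4] #.. => #  t=0,i=7
  [3] .## => #  t=1,i=7
  [2] .#. => .  t=0,i=4
  [1] ..# => #  t=0,i=3
  [0] ... => #  t=0,i=0
  bits 10011011 = 155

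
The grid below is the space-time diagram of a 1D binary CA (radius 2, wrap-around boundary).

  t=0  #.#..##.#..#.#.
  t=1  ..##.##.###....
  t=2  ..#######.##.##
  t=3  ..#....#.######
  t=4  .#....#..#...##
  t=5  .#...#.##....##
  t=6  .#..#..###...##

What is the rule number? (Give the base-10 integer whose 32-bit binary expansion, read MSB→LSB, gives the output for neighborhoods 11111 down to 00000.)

  ##### -> .   bit 31 = 0  t=2,i=4
  ####. -> #   bit 30 = 1  t=2,i=7
  ###.# -> .   bit 29 = 0  t=2,i=8
  ###.. -> #   bit 28 = 1  t=1,i=10
  ##.## -> #   bit 27 = 1  t=1,i=4
  ##.#. -> .   bit 26 = 0  t=0,i=7
  ##..# -> .   bit 25 = 0  t=2,i=0
  ##... -> #   bit 24 = 1  t=1,i=11
  #.### -> #   bit 23 = 1  t=1,i=8
  #.##. -> #   bit 22 = 1  t=1,i=5
  #.#.# -> .   bit 21 = 0  t=0,i=0
  #.#.. -> #   bit 20 = 1  t=0,i=2
  #..## -> .   bit 19 = 0  t=0,i=4
  #..#. -> #   bit 18 = 1  t=0,i=10
  #...# -> .   bit 17 = 0  t=4,i=11
  #.... -> .   bit 16 = 0  t=1,i=12
  .#### -> .   bit 15 = 0  t=2,i=3
  .###. -> .   bit 14 = 0  t=1,i=9
  .##.# -> #   bit 13 = 1  t=0,i=6
  .##.. -> #   bit 12 = 1  t=2,i=14
  .#.## -> .   bit 11 = 0  t=3,i=8
  .#.#. -> .   bit 10 = 0  t=0,i=1
  .#..# -> #   bit 9 = 1  t=0,i=3
  .#... -> .   bit 8 = 0  t=3,i=3
  ..### -> #   bit 7 = 1  t=2,i=2
  ..##. -> #   bit 6 = 1  t=0,i=5
  ..#.# -> .   bit 5 = 0  t=0,i=11
  ..#.. -> .   bit 4 = 0  t=3,i=2
  ...## -> .   bit 3 = 0  t=1,i=1
  ...#. -> #   bit 2 = 1  t=3,i=6
  ....# -> .   bit 1 = 0  t=1,i=0
  ..... -> #   bit 0 = 1  t=1,i=13
  bits 01011001110101000011001011000101 = 1507078853

1507078853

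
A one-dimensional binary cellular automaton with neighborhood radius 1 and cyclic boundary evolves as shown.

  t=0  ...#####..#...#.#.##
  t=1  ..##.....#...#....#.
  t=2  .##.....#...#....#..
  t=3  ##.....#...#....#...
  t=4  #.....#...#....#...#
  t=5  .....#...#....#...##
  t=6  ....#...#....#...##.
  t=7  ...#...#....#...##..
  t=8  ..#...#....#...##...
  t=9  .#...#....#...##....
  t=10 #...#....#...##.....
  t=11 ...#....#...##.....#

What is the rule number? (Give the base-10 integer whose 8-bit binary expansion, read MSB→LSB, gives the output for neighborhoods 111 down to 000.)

  [7] ### => .  t=0,i=4
  [6] ##. => .  t=0,i=7
  [5] #.# => .  t=0,i=15
  [4] #.. => .  t=0,i=0
  [3] .## => #  t=0,i=3
  [2] .#. => .  t=0,i=10
  [1] ..# => #  t=0,i=2
  [0] ... => .  t=0,i=1
  bits 00001010 = 10

10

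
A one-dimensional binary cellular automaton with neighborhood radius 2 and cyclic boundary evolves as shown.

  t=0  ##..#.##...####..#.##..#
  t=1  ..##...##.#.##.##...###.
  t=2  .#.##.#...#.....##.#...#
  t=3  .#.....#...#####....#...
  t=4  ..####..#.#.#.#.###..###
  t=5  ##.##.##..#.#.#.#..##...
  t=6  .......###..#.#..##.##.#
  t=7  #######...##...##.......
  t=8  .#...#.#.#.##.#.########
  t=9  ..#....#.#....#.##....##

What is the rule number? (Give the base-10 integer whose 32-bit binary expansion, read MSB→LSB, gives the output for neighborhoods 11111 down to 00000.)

1672319755

  ##### -> .   bit 31 = 0  t=3,i=13
  ####. -> #   bit 30 = 1  t=0,i=13
  ###.# -> #   bit 29 = 1  t=8,i=23
  ###.. -> .   bit 28 = 0  t=0,i=1
  ##.## -> .   bit 27 = 0  t=1,i=14
  ##.#. -> .   bit 26 = 0  t=1,i=9
  ##..# -> #   bit 25 = 1  t=0,i=2
  ##... -> #   bit 24 = 1  t=0,i=8
  #.### -> #   bit 23 = 1  t=4,i=16
  #.##. -> .   bit 22 = 0  t=0,i=6
  #.#.# -> #   bit 21 = 1  t=1,i=10
  #.#.. -> .   bit 20 = 0  t=2,i=6
  #..## -> #   bit 19 = 1  t=0,i=22
  #..#. -> #   bit 18 = 1  t=0,i=3
  #...# -> .   bit 17 = 0  t=0,i=9
  #.... -> #   bit 16 = 1  t=2,i=12
  .#### -> #   bit 15 = 1  t=0,i=12
  .###. -> .   bit 14 = 0  t=0,i=0
  .##.# -> .   bit 13 = 0  t=1,i=8
  .##.. -> #   bit 12 = 1  t=0,i=7
  .#.## -> .   bit 11 = 0  t=0,i=5
  .#.#. -> .   bit 10 = 0  t=2,i=0
  .#..# -> #   bit 9 = 1  t=5,i=17
  .#... -> #   bit 8 = 1  t=2,i=7
  ..### -> .   bit 7 = 0  t=0,i=11
  ..##. -> .   bit 6 = 0  t=1,i=2
  ..#.# -> .   bit 5 = 0  t=0,i=4
  ..#.. -> .   bit 4 = 0  t=2,i=10
  ...## -> #   bit 3 = 1  t=0,i=10
  ...#. -> .   bit 2 = 0  t=2,i=9
  ....# -> #   bit 1 = 1  t=2,i=14
  ..... -> #   bit 0 = 1  t=2,i=13
  bits 01100011101011011001001100001011 = 1672319755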